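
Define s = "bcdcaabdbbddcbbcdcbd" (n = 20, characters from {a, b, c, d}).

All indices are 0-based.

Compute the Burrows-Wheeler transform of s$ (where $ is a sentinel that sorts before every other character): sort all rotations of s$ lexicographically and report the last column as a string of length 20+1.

dcacd$bcabdddbbbbcdcb

rank  rotation               last
    0  $bcdcaabdbbddcbbcdcbd  d
    1  aabdbbddcbbcdcbd$bcdc  c
    2  abdbbddcbbcdcbd$bcdca  a
    3  bbcdcbd$bcdcaabdbbddc  c
    4  bbddcbbcdcbd$bcdcaabd  d
    5  bcdcaabdbbddcbbcdcbd$  $
    6  bcdcbd$bcdcaabdbbddcb  b
    7  bd$bcdcaabdbbddcbbcdc  c
    8  bdbbddcbbcdcbd$bcdcaa  a
    9  bddcbbcdcbd$bcdcaabdb  b
   10  caabdbbddcbbcdcbd$bcd  d
   11  cbbcdcbd$bcdcaabdbbdd  d
   12  cbd$bcdcaabdbbddcbbcd  d
   13  cdcaabdbbddcbbcdcbd$b  b
   14  cdcbd$bcdcaabdbbddcbb  b
   15  d$bcdcaabdbbddcbbcdcb  b
   16  dbbddcbbcdcbd$bcdcaab  b
   17  dcaabdbbddcbbcdcbd$bc  c
   18  dcbbcdcbd$bcdcaabdbbd  d
   19  dcbd$bcdcaabdbbddcbbc  c
   20  ddcbbcdcbd$bcdcaabdbb  b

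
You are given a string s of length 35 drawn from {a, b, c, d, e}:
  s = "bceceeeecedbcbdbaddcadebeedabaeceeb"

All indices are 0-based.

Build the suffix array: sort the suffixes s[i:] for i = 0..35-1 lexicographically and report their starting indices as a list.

rank→(start, suffix):
  0 → (27, 'abaeceeb')
  1 → (16, 'addcadebeedabaeceeb')
  2 → (20, 'adebeedabaeceeb')
  3 → (29, 'aeceeb')
  4 → (34, 'b')
  5 → (15, 'baddcadebeedabaeceeb')
  6 → (28, 'baeceeb')
  7 → (11, 'bcbdbaddcadebeedabaeceeb')
  8 → (0, 'bceceeeecedbcbdbaddcadebeedabaeceeb')
  9 → (13, 'bdbaddcadebeedabaeceeb')
  10 → (23, 'beedabaeceeb')
  11 → (19, 'cadebeedabaeceeb')
  12 → (12, 'cbdbaddcadebeedabaeceeb')
  13 → (1, 'ceceeeecedbcbdbaddcadebeedabaeceeb')
  14 → (8, 'cedbcbdbaddcadebeedabaeceeb')
  15 → (31, 'ceeb')
  16 → (3, 'ceeeecedbcbdbaddcadebeedabaeceeb')
  17 → (26, 'dabaeceeb')
  18 → (14, 'dbaddcadebeedabaeceeb')
  19 → (10, 'dbcbdbaddcadebeedabaeceeb')
  20 → (18, 'dcadebeedabaeceeb')
  21 → (17, 'ddcadebeedabaeceeb')
  22 → (21, 'debeedabaeceeb')
  23 → (33, 'eb')
  24 → (22, 'ebeedabaeceeb')
  25 → (7, 'ecedbcbdbaddcadebeedabaeceeb')
  26 → (30, 'eceeb')
  27 → (2, 'eceeeecedbcbdbaddcadebeedabaeceeb')
  28 → (25, 'edabaeceeb')
  29 → (9, 'edbcbdbaddcadebeedabaeceeb')
  30 → (32, 'eeb')
  31 → (6, 'eecedbcbdbaddcadebeedabaeceeb')
  32 → (24, 'eedabaeceeb')
  33 → (5, 'eeecedbcbdbaddcadebeedabaeceeb')
  34 → (4, 'eeeecedbcbdbaddcadebeedabaeceeb')

[27, 16, 20, 29, 34, 15, 28, 11, 0, 13, 23, 19, 12, 1, 8, 31, 3, 26, 14, 10, 18, 17, 21, 33, 22, 7, 30, 2, 25, 9, 32, 6, 24, 5, 4]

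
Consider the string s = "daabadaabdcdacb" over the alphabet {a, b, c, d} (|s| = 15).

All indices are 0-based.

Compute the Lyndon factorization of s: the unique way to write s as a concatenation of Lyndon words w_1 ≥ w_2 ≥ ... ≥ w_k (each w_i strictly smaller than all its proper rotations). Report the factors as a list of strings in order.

["d", "aabadaabdcdacb"]

emit factor 1: 'd' (i=0, period=1)
emit factor 2: 'aabadaabdcdacb' (i=1, period=14)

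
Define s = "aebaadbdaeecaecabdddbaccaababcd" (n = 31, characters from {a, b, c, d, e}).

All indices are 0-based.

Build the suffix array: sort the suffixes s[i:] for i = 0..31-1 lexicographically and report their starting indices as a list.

[24, 3, 25, 27, 15, 21, 4, 0, 12, 8, 2, 26, 20, 28, 6, 16, 23, 14, 11, 22, 29, 30, 7, 19, 5, 18, 17, 1, 13, 10, 9]

sorted suffixes:
  #0 SA[0]=24  'aababcd'
  #1 SA[1]=3  'aadbdaeecaecabdddbaccaababcd'
  #2 SA[2]=25  'ababcd'
  #3 SA[3]=27  'abcd'
  #4 SA[4]=15  'abdddbaccaababcd'
  #5 SA[5]=21  'accaababcd'
  #6 SA[6]=4  'adbdaeecaecabdddbaccaababcd'
  #7 SA[7]=0  'aebaadbdaeecaecabdddbaccaababcd'
  #8 SA[8]=12  'aecabdddbaccaababcd'
  #9 SA[9]=8  'aeecaecabdddbaccaababcd'
  #10 SA[10]=2  'baadbdaeecaecabdddbaccaababcd'
  #11 SA[11]=26  'babcd'
  #12 SA[12]=20  'baccaababcd'
  #13 SA[13]=28  'bcd'
  #14 SA[14]=6  'bdaeecaecabdddbaccaababcd'
  #15 SA[15]=16  'bdddbaccaababcd'
  #16 SA[16]=23  'caababcd'
  #17 SA[17]=14  'cabdddbaccaababcd'
  #18 SA[18]=11  'caecabdddbaccaababcd'
  #19 SA[19]=22  'ccaababcd'
  #20 SA[20]=29  'cd'
  #21 SA[21]=30  'd'
  #22 SA[22]=7  'daeecaecabdddbaccaababcd'
  #23 SA[23]=19  'dbaccaababcd'
  #24 SA[24]=5  'dbdaeecaecabdddbaccaababcd'
  #25 SA[25]=18  'ddbaccaababcd'
  #26 SA[26]=17  'dddbaccaababcd'
  #27 SA[27]=1  'ebaadbdaeecaecabdddbaccaababcd'
  #28 SA[28]=13  'ecabdddbaccaababcd'
  #29 SA[29]=10  'ecaecabdddbaccaababcd'
  #30 SA[30]=9  'eecaecabdddbaccaababcd'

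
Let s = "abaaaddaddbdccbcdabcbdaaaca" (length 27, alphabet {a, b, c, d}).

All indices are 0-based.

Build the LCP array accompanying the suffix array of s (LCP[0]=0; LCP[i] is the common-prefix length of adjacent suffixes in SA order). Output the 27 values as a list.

rank | idx | suffix
   0 |  26 | a
   1 |  22 | aaaca
   2 |   2 | aaaddaddbdccbcdabcbdaaaca
   3 |  23 | aaca
   4 |   3 | aaddaddbdccbcdabcbdaaaca
   5 |   0 | abaaaddaddbdccbcdabcbdaaaca
   6 |  17 | abcbdaaaca
   7 |  24 | aca
   8 |   4 | addaddbdccbcdabcbdaaaca
   9 |   7 | addbdccbcdabcbdaaaca
  10 |   1 | baaaddaddbdccbcdabcbdaaaca
  11 |  18 | bcbdaaaca
  12 |  14 | bcdabcbdaaaca
  13 |  20 | bdaaaca
  14 |  10 | bdccbcdabcbdaaaca
  15 |  25 | ca
  16 |  13 | cbcdabcbdaaaca
  17 |  19 | cbdaaaca
  18 |  12 | ccbcdabcbdaaaca
  19 |  15 | cdabcbdaaaca
  20 |  21 | daaaca
  21 |  16 | dabcbdaaaca
  22 |   6 | daddbdccbcdabcbdaaaca
  23 |   9 | dbdccbcdabcbdaaaca
  24 |  11 | dccbcdabcbdaaaca
  25 |   5 | ddaddbdccbcdabcbdaaaca
  26 |   8 | ddbdccbcdabcbdaaaca

SA = [26, 22, 2, 23, 3, 0, 17, 24, 4, 7, 1, 18, 14, 20, 10, 25, 13, 19, 12, 15, 21, 16, 6, 9, 11, 5, 8]
rank  pair      lcp
   1  s[26:],s[22:]  1  'a'
   2  s[22:],s[2:]  3  'aaa'
   3  s[2:],s[23:]  2  'aa'
   4  s[23:],s[3:]  2  'aa'
   5  s[3:],s[0:]  1  'a'
   6  s[0:],s[17:]  2  'ab'
   7  s[17:],s[24:]  1  'a'
   8  s[24:],s[4:]  1  'a'
   9  s[4:],s[7:]  3  'add'
  10  s[7:],s[1:]  0  ''
  11  s[1:],s[18:]  1  'b'
  12  s[18:],s[14:]  2  'bc'
  13  s[14:],s[20:]  1  'b'
  14  s[20:],s[10:]  2  'bd'
  15  s[10:],s[25:]  0  ''
  16  s[25:],s[13:]  1  'c'
  17  s[13:],s[19:]  2  'cb'
  18  s[19:],s[12:]  1  'c'
  19  s[12:],s[15:]  1  'c'
  20  s[15:],s[21:]  0  ''
  21  s[21:],s[16:]  2  'da'
  22  s[16:],s[6:]  2  'da'
  23  s[6:],s[9:]  1  'd'
  24  s[9:],s[11:]  1  'd'
  25  s[11:],s[5:]  1  'd'
  26  s[5:],s[8:]  2  'dd'

[0, 1, 3, 2, 2, 1, 2, 1, 1, 3, 0, 1, 2, 1, 2, 0, 1, 2, 1, 1, 0, 2, 2, 1, 1, 1, 2]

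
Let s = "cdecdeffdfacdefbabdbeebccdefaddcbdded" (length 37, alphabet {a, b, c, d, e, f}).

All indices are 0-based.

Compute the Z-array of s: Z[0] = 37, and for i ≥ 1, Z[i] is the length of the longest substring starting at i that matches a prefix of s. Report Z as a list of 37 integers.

Z[0]=37
i=1: fresh scan; Z[1]=0
i=2: fresh scan; Z[2]=0
i=3: fresh scan; Z[3]=3 grow→box=[3,6)
i=4: min(r-i=2, Z[1]=0)=0; Z[4]=0
i=5: min(r-i=1, Z[2]=0)=0; Z[5]=0
i=6: fresh scan; Z[6]=0
i=7: fresh scan; Z[7]=0
i=8: fresh scan; Z[8]=0
i=9: fresh scan; Z[9]=0
i=10: fresh scan; Z[10]=0
i=11: fresh scan; Z[11]=3 grow→box=[11,14)
i=12: min(r-i=2, Z[1]=0)=0; Z[12]=0
i=13: min(r-i=1, Z[2]=0)=0; Z[13]=0
i=14: fresh scan; Z[14]=0
i=15: fresh scan; Z[15]=0
i=16: fresh scan; Z[16]=0
i=17: fresh scan; Z[17]=0
i=18: fresh scan; Z[18]=0
i=19: fresh scan; Z[19]=0
i=20: fresh scan; Z[20]=0
i=21: fresh scan; Z[21]=0
i=22: fresh scan; Z[22]=0
i=23: fresh scan; Z[23]=1 grow→box=[23,24)
i=24: fresh scan; Z[24]=3 grow→box=[24,27)
i=25: min(r-i=2, Z[1]=0)=0; Z[25]=0
i=26: min(r-i=1, Z[2]=0)=0; Z[26]=0
i=27: fresh scan; Z[27]=0
i=28: fresh scan; Z[28]=0
i=29: fresh scan; Z[29]=0
i=30: fresh scan; Z[30]=0
i=31: fresh scan; Z[31]=1 grow→box=[31,32)
i=32: fresh scan; Z[32]=0
i=33: fresh scan; Z[33]=0
i=34: fresh scan; Z[34]=0
i=35: fresh scan; Z[35]=0
i=36: fresh scan; Z[36]=0

[37, 0, 0, 3, 0, 0, 0, 0, 0, 0, 0, 3, 0, 0, 0, 0, 0, 0, 0, 0, 0, 0, 0, 1, 3, 0, 0, 0, 0, 0, 0, 1, 0, 0, 0, 0, 0]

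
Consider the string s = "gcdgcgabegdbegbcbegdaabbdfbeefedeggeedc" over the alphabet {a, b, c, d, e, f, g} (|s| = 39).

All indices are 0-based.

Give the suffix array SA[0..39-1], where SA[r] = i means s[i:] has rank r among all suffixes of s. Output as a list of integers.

sorted suffixes:
  #0 SA[0]=20  'aabbdfbeefedeggeedc'
  #1 SA[1]=21  'abbdfbeefedeggeedc'
  #2 SA[2]=6  'abegdbegbcbegdaabbdfbeefedeggeedc'
  #3 SA[3]=22  'bbdfbeefedeggeedc'
  #4 SA[4]=14  'bcbegdaabbdfbeefedeggeedc'
  #5 SA[5]=23  'bdfbeefedeggeedc'
  #6 SA[6]=26  'beefedeggeedc'
  #7 SA[7]=11  'begbcbegdaabbdfbeefedeggeedc'
  #8 SA[8]=16  'begdaabbdfbeefedeggeedc'
  #9 SA[9]=7  'begdbegbcbegdaabbdfbeefedeggeedc'
  #10 SA[10]=38  'c'
  #11 SA[11]=15  'cbegdaabbdfbeefedeggeedc'
  #12 SA[12]=1  'cdgcgabegdbegbcbegdaabbdfbeefedeggeedc'
  #13 SA[13]=4  'cgabegdbegbcbegdaabbdfbeefedeggeedc'
  #14 SA[14]=19  'daabbdfbeefedeggeedc'
  #15 SA[15]=10  'dbegbcbegdaabbdfbeefedeggeedc'
  #16 SA[16]=37  'dc'
  #17 SA[17]=31  'deggeedc'
  #18 SA[18]=24  'dfbeefedeggeedc'
  #19 SA[19]=2  'dgcgabegdbegbcbegdaabbdfbeefedeggeedc'
  #20 SA[20]=36  'edc'
  #21 SA[21]=30  'edeggeedc'
  #22 SA[22]=35  'eedc'
  #23 SA[23]=27  'eefedeggeedc'
  #24 SA[24]=28  'efedeggeedc'
  #25 SA[25]=12  'egbcbegdaabbdfbeefedeggeedc'
  #26 SA[26]=17  'egdaabbdfbeefedeggeedc'
  #27 SA[27]=8  'egdbegbcbegdaabbdfbeefedeggeedc'
  #28 SA[28]=32  'eggeedc'
  #29 SA[29]=25  'fbeefedeggeedc'
  #30 SA[30]=29  'fedeggeedc'
  #31 SA[31]=5  'gabegdbegbcbegdaabbdfbeefedeggeedc'
  #32 SA[32]=13  'gbcbegdaabbdfbeefedeggeedc'
  #33 SA[33]=0  'gcdgcgabegdbegbcbegdaabbdfbeefedeggeedc'
  #34 SA[34]=3  'gcgabegdbegbcbegdaabbdfbeefedeggeedc'
  #35 SA[35]=18  'gdaabbdfbeefedeggeedc'
  #36 SA[36]=9  'gdbegbcbegdaabbdfbeefedeggeedc'
  #37 SA[37]=34  'geedc'
  #38 SA[38]=33  'ggeedc'

[20, 21, 6, 22, 14, 23, 26, 11, 16, 7, 38, 15, 1, 4, 19, 10, 37, 31, 24, 2, 36, 30, 35, 27, 28, 12, 17, 8, 32, 25, 29, 5, 13, 0, 3, 18, 9, 34, 33]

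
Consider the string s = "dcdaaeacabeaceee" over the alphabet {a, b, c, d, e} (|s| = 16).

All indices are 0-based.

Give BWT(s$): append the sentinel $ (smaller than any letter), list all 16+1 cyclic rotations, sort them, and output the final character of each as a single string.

edceeaaadac$eabec

rank  rotation           last
    0  $dcdaaeacabeaceee  e
    1  aaeacabeaceee$dcd  d
    2  abeaceee$dcdaaeac  c
    3  acabeaceee$dcdaae  e
    4  aceee$dcdaaeacabe  e
    5  aeacabeaceee$dcda  a
    6  beaceee$dcdaaeaca  a
    7  cabeaceee$dcdaaea  a
    8  cdaaeacabeaceee$d  d
    9  ceee$dcdaaeacabea  a
   10  daaeacabeaceee$dc  c
   11  dcdaaeacabeaceee$  $
   12  e$dcdaaeacabeacee  e
   13  eacabeaceee$dcdaa  a
   14  eaceee$dcdaaeacab  b
   15  ee$dcdaaeacabeace  e
   16  eee$dcdaaeacabeac  c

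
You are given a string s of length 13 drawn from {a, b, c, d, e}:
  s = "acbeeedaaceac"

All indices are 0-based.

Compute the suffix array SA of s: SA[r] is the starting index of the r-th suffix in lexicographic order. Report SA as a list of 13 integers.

[7, 11, 0, 8, 2, 12, 1, 9, 6, 10, 5, 4, 3]

rank | idx | suffix
   0 |   7 | aaceac
   1 |  11 | ac
   2 |   0 | acbeeedaaceac
   3 |   8 | aceac
   4 |   2 | beeedaaceac
   5 |  12 | c
   6 |   1 | cbeeedaaceac
   7 |   9 | ceac
   8 |   6 | daaceac
   9 |  10 | eac
  10 |   5 | edaaceac
  11 |   4 | eedaaceac
  12 |   3 | eeedaaceac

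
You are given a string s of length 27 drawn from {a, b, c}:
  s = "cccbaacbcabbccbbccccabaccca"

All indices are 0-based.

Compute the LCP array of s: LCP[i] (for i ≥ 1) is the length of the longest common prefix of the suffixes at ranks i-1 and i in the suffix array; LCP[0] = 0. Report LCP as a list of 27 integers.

[0, 1, 1, 2, 1, 2, 0, 2, 1, 4, 1, 2, 3, 0, 2, 3, 1, 2, 2, 1, 3, 2, 3, 2, 4, 3, 3]

rank | idx | suffix
   0 |  26 | a
   1 |   4 | aacbcabbccbbccccabaccca
   2 |  20 | abaccca
   3 |   9 | abbccbbccccabaccca
   4 |   5 | acbcabbccbbccccabaccca
   5 |  22 | accca
   6 |   3 | baacbcabbccbbccccabaccca
   7 |  21 | baccca
   8 |  10 | bbccbbccccabaccca
   9 |  14 | bbccccabaccca
  10 |   7 | bcabbccbbccccabaccca
  11 |  11 | bccbbccccabaccca
  12 |  15 | bccccabaccca
  13 |  25 | ca
  14 |  19 | cabaccca
  15 |   8 | cabbccbbccccabaccca
  16 |   2 | cbaacbcabbccbbccccabaccca
  17 |  13 | cbbccccabaccca
  18 |   6 | cbcabbccbbccccabaccca
  19 |  24 | cca
  20 |  18 | ccabaccca
  21 |   1 | ccbaacbcabbccbbccccabaccca
  22 |  12 | ccbbccccabaccca
  23 |  23 | ccca
  24 |  17 | cccabaccca
  25 |   0 | cccbaacbcabbccbbccccabaccca
  26 |  16 | ccccabaccca

SA = [26, 4, 20, 9, 5, 22, 3, 21, 10, 14, 7, 11, 15, 25, 19, 8, 2, 13, 6, 24, 18, 1, 12, 23, 17, 0, 16]
rank  pair      lcp
   1  s[26:],s[4:]  1  'a'
   2  s[4:],s[20:]  1  'a'
   3  s[20:],s[9:]  2  'ab'
   4  s[9:],s[5:]  1  'a'
   5  s[5:],s[22:]  2  'ac'
   6  s[22:],s[3:]  0  ''
   7  s[3:],s[21:]  2  'ba'
   8  s[21:],s[10:]  1  'b'
   9  s[10:],s[14:]  4  'bbcc'
  10  s[14:],s[7:]  1  'b'
  11  s[7:],s[11:]  2  'bc'
  12  s[11:],s[15:]  3  'bcc'
  13  s[15:],s[25:]  0  ''
  14  s[25:],s[19:]  2  'ca'
  15  s[19:],s[8:]  3  'cab'
  16  s[8:],s[2:]  1  'c'
  17  s[2:],s[13:]  2  'cb'
  18  s[13:],s[6:]  2  'cb'
  19  s[6:],s[24:]  1  'c'
  20  s[24:],s[18:]  3  'cca'
  21  s[18:],s[1:]  2  'cc'
  22  s[1:],s[12:]  3  'ccb'
  23  s[12:],s[23:]  2  'cc'
  24  s[23:],s[17:]  4  'ccca'
  25  s[17:],s[0:]  3  'ccc'
  26  s[0:],s[16:]  3  'ccc'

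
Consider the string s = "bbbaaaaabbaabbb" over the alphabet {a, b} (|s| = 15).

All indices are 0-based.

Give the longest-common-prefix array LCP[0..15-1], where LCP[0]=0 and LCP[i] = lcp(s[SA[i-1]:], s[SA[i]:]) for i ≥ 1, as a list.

rank→(start, suffix):
  0 → (3, 'aaaaabbaabbb')
  1 → (4, 'aaaabbaabbb')
  2 → (5, 'aaabbaabbb')
  3 → (6, 'aabbaabbb')
  4 → (10, 'aabbb')
  5 → (7, 'abbaabbb')
  6 → (11, 'abbb')
  7 → (14, 'b')
  8 → (2, 'baaaaabbaabbb')
  9 → (9, 'baabbb')
  10 → (13, 'bb')
  11 → (1, 'bbaaaaabbaabbb')
  12 → (8, 'bbaabbb')
  13 → (12, 'bbb')
  14 → (0, 'bbbaaaaabbaabbb')

SA = [3, 4, 5, 6, 10, 7, 11, 14, 2, 9, 13, 1, 8, 12, 0]
i: (SA[i-1],SA[i]) lcp shared
  1: (3,4) 4 'aaaa'
  2: (4,5) 3 'aaa'
  3: (5,6) 2 'aa'
  4: (6,10) 4 'aabb'
  5: (10,7) 1 'a'
  6: (7,11) 3 'abb'
  7: (11,14) 0 ''
  8: (14,2) 1 'b'
  9: (2,9) 3 'baa'
  10: (9,13) 1 'b'
  11: (13,1) 2 'bb'
  12: (1,8) 4 'bbaa'
  13: (8,12) 2 'bb'
  14: (12,0) 3 'bbb'

[0, 4, 3, 2, 4, 1, 3, 0, 1, 3, 1, 2, 4, 2, 3]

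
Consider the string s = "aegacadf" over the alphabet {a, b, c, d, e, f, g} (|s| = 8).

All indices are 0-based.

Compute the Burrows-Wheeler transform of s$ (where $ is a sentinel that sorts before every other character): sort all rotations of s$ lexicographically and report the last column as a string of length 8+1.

rank  rotation   last
    0  $aegacadf  f
    1  acadf$aeg  g
    2  adf$aegac  c
    3  aegacadf$  $
    4  cadf$aega  a
    5  df$aegaca  a
    6  egacadf$a  a
    7  f$aegacad  d
    8  gacadf$ae  e

fgc$aaade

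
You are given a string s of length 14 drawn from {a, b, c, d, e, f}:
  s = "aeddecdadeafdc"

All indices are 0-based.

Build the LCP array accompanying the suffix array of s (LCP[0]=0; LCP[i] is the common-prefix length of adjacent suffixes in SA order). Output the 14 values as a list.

[0, 1, 1, 0, 1, 0, 1, 1, 1, 2, 0, 1, 1, 0]

sorted suffixes:
  #0 SA[0]=7  'adeafdc'
  #1 SA[1]=0  'aeddecdadeafdc'
  #2 SA[2]=10  'afdc'
  #3 SA[3]=13  'c'
  #4 SA[4]=5  'cdadeafdc'
  #5 SA[5]=6  'dadeafdc'
  #6 SA[6]=12  'dc'
  #7 SA[7]=2  'ddecdadeafdc'
  #8 SA[8]=8  'deafdc'
  #9 SA[9]=3  'decdadeafdc'
  #10 SA[10]=9  'eafdc'
  #11 SA[11]=4  'ecdadeafdc'
  #12 SA[12]=1  'eddecdadeafdc'
  #13 SA[13]=11  'fdc'

SA = [7, 0, 10, 13, 5, 6, 12, 2, 8, 3, 9, 4, 1, 11]
[i] adj suffixes → lcp
  [1] 7/0 → 1 ('a')
  [2] 0/10 → 1 ('a')
  [3] 10/13 → 0 ('')
  [4] 13/5 → 1 ('c')
  [5] 5/6 → 0 ('')
  [6] 6/12 → 1 ('d')
  [7] 12/2 → 1 ('d')
  [8] 2/8 → 1 ('d')
  [9] 8/3 → 2 ('de')
  [10] 3/9 → 0 ('')
  [11] 9/4 → 1 ('e')
  [12] 4/1 → 1 ('e')
  [13] 1/11 → 0 ('')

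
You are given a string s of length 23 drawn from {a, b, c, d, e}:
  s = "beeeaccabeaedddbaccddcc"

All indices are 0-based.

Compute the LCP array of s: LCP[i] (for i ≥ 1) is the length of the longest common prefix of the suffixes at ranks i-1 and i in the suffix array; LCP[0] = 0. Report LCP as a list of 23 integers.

rank | idx | suffix
   0 |   7 | abeaedddbaccddcc
   1 |   4 | accabeaedddbaccddcc
   2 |  16 | accddcc
   3 |  10 | aedddbaccddcc
   4 |  15 | baccddcc
   5 |   8 | beaedddbaccddcc
   6 |   0 | beeeaccabeaedddbaccddcc
   7 |  22 | c
   8 |   6 | cabeaedddbaccddcc
   9 |  21 | cc
  10 |   5 | ccabeaedddbaccddcc
  11 |  17 | ccddcc
  12 |  18 | cddcc
  13 |  14 | dbaccddcc
  14 |  20 | dcc
  15 |  13 | ddbaccddcc
  16 |  19 | ddcc
  17 |  12 | dddbaccddcc
  18 |   3 | eaccabeaedddbaccddcc
  19 |   9 | eaedddbaccddcc
  20 |  11 | edddbaccddcc
  21 |   2 | eeaccabeaedddbaccddcc
  22 |   1 | eeeaccabeaedddbaccddcc

SA = [7, 4, 16, 10, 15, 8, 0, 22, 6, 21, 5, 17, 18, 14, 20, 13, 19, 12, 3, 9, 11, 2, 1]
i: (SA[i-1],SA[i]) lcp shared
  1: (7,4) 1 'a'
  2: (4,16) 3 'acc'
  3: (16,10) 1 'a'
  4: (10,15) 0 ''
  5: (15,8) 1 'b'
  6: (8,0) 2 'be'
  7: (0,22) 0 ''
  8: (22,6) 1 'c'
  9: (6,21) 1 'c'
  10: (21,5) 2 'cc'
  11: (5,17) 2 'cc'
  12: (17,18) 1 'c'
  13: (18,14) 0 ''
  14: (14,20) 1 'd'
  15: (20,13) 1 'd'
  16: (13,19) 2 'dd'
  17: (19,12) 2 'dd'
  18: (12,3) 0 ''
  19: (3,9) 2 'ea'
  20: (9,11) 1 'e'
  21: (11,2) 1 'e'
  22: (2,1) 2 'ee'

[0, 1, 3, 1, 0, 1, 2, 0, 1, 1, 2, 2, 1, 0, 1, 1, 2, 2, 0, 2, 1, 1, 2]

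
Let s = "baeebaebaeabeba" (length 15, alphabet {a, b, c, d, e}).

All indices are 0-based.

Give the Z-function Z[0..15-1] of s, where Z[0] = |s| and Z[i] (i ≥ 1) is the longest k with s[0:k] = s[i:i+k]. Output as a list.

[15, 0, 0, 0, 3, 0, 0, 3, 0, 0, 0, 1, 0, 2, 0]

Z[0]=15
i=1: i≥r, start 0; Z[1]=0
i=2: i≥r, start 0; Z[2]=0
i=3: i≥r, start 0; Z[3]=0
i=4: i≥r, start 0; Z[4]=3 extend→box=[4,7)
i=5: min(r-i=2, Z[1]=0)=0; Z[5]=0
i=6: min(r-i=1, Z[2]=0)=0; Z[6]=0
i=7: i≥r, start 0; Z[7]=3 extend→box=[7,10)
i=8: min(r-i=2, Z[1]=0)=0; Z[8]=0
i=9: min(r-i=1, Z[2]=0)=0; Z[9]=0
i=10: i≥r, start 0; Z[10]=0
i=11: i≥r, start 0; Z[11]=1 extend→box=[11,12)
i=12: i≥r, start 0; Z[12]=0
i=13: i≥r, start 0; Z[13]=2 extend→box=[13,15)
i=14: min(r-i=1, Z[1]=0)=0; Z[14]=0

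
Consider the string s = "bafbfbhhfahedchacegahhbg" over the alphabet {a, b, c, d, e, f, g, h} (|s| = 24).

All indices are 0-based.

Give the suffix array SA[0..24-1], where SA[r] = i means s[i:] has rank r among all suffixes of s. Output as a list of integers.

rank | idx | suffix
   0 |  15 | acegahhbg
   1 |   1 | afbfbhhfahedchacegahhbg
   2 |   9 | ahedchacegahhbg
   3 |  19 | ahhbg
   4 |   0 | bafbfbhhfahedchacegahhbg
   5 |   3 | bfbhhfahedchacegahhbg
   6 |  22 | bg
   7 |   5 | bhhfahedchacegahhbg
   8 |  16 | cegahhbg
   9 |  13 | chacegahhbg
  10 |  12 | dchacegahhbg
  11 |  11 | edchacegahhbg
  12 |  17 | egahhbg
  13 |   8 | fahedchacegahhbg
  14 |   2 | fbfbhhfahedchacegahhbg
  15 |   4 | fbhhfahedchacegahhbg
  16 |  23 | g
  17 |  18 | gahhbg
  18 |  14 | hacegahhbg
  19 |  21 | hbg
  20 |  10 | hedchacegahhbg
  21 |   7 | hfahedchacegahhbg
  22 |  20 | hhbg
  23 |   6 | hhfahedchacegahhbg

[15, 1, 9, 19, 0, 3, 22, 5, 16, 13, 12, 11, 17, 8, 2, 4, 23, 18, 14, 21, 10, 7, 20, 6]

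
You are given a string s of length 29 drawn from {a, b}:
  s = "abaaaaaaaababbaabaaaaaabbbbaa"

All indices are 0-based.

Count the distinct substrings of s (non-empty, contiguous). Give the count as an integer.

rank→(start, suffix):
  0 → (28, 'a')
  1 → (27, 'aa')
  2 → (2, 'aaaaaaaababbaabaaaaaabbbbaa')
  3 → (3, 'aaaaaaababbaabaaaaaabbbbaa')
  4 → (4, 'aaaaaababbaabaaaaaabbbbaa')
  5 → (17, 'aaaaaabbbbaa')
  6 → (5, 'aaaaababbaabaaaaaabbbbaa')
  7 → (18, 'aaaaabbbbaa')
  8 → (6, 'aaaababbaabaaaaaabbbbaa')
  9 → (19, 'aaaabbbbaa')
  10 → (7, 'aaababbaabaaaaaabbbbaa')
  11 → (20, 'aaabbbbaa')
  12 → (14, 'aabaaaaaabbbbaa')
  13 → (8, 'aababbaabaaaaaabbbbaa')
  14 → (21, 'aabbbbaa')
  15 → (0, 'abaaaaaaaababbaabaaaaaabbbbaa')
  16 → (15, 'abaaaaaabbbbaa')
  17 → (9, 'ababbaabaaaaaabbbbaa')
  18 → (11, 'abbaabaaaaaabbbbaa')
  19 → (22, 'abbbbaa')
  20 → (26, 'baa')
  21 → (1, 'baaaaaaaababbaabaaaaaabbbbaa')
  22 → (16, 'baaaaaabbbbaa')
  23 → (13, 'baabaaaaaabbbbaa')
  24 → (10, 'babbaabaaaaaabbbbaa')
  25 → (25, 'bbaa')
  26 → (12, 'bbaabaaaaaabbbbaa')
  27 → (24, 'bbbaa')
  28 → (23, 'bbbbaa')

SA = [28, 27, 2, 3, 4, 17, 5, 18, 6, 19, 7, 20, 14, 8, 21, 0, 15, 9, 11, 22, 26, 1, 16, 13, 10, 25, 12, 24, 23]
i: (SA[i-1],SA[i]) lcp shared
  1: (28,27) 1 'a'
  2: (27,2) 2 'aa'
  3: (2,3) 7 'aaaaaaa'
  4: (3,4) 6 'aaaaaa'
  5: (4,17) 7 'aaaaaab'
  6: (17,5) 5 'aaaaa'
  7: (5,18) 6 'aaaaab'
  8: (18,6) 4 'aaaa'
  9: (6,19) 5 'aaaab'
  10: (19,7) 3 'aaa'
  11: (7,20) 4 'aaab'
  12: (20,14) 2 'aa'
  13: (14,8) 4 'aaba'
  14: (8,21) 3 'aab'
  15: (21,0) 1 'a'
  16: (0,15) 8 'abaaaaaa'
  17: (15,9) 3 'aba'
  18: (9,11) 2 'ab'
  19: (11,22) 3 'abb'
  20: (22,26) 0 ''
  21: (26,1) 3 'baa'
  22: (1,16) 7 'baaaaaa'
  23: (16,13) 3 'baa'
  24: (13,10) 2 'ba'
  25: (10,25) 1 'b'
  26: (25,12) 4 'bbaa'
  27: (12,24) 2 'bb'
  28: (24,23) 3 'bbb'

n(n+1)/2 = 29·30/2 = 435
Σ LCP = 0 + 1 + 2 + 7 + 6 + 7 + 5 + 6 + 4 + 5 + 3 + 4 + 2 + 4 + 3 + 1 + 8 + 3 + 2 + 3 + 0 + 3 + 7 + 3 + 2 + 1 + 4 + 2 + 3 = 101
distinct = 435 − 101 = 334

334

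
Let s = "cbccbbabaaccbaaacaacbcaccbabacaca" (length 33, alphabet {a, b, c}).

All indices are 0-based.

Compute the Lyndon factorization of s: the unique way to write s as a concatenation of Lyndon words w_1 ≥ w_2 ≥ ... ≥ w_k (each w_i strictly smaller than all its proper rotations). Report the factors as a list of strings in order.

emit factor 1: 'c' (i=0, period=1)
emit factor 2: 'bcc' (i=1, period=3)
emit factor 3: 'b' (i=4, period=1)
emit factor 4: 'b' (i=5, period=1)
emit factor 5: 'ab' (i=6, period=2)
emit factor 6: 'aaccb' (i=8, period=5)
emit factor 7: 'aaacaacbcaccbabacac' (i=13, period=19)
emit factor 8: 'a' (i=32, period=1)

["c", "bcc", "b", "b", "ab", "aaccb", "aaacaacbcaccbabacac", "a"]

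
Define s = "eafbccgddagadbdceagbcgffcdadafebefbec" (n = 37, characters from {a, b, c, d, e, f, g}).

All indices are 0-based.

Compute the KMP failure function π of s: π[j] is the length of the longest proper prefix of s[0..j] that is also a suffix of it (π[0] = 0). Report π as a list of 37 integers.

[0, 0, 0, 0, 0, 0, 0, 0, 0, 0, 0, 0, 0, 0, 0, 0, 1, 2, 0, 0, 0, 0, 0, 0, 0, 0, 0, 0, 0, 0, 1, 0, 1, 0, 0, 1, 0]

π[0] = 0
j=1 s[j]='a': π[1]=0 (border '')
j=2 s[j]='f': π[2]=0 (border '')
j=3 s[j]='b': π[3]=0 (border '')
j=4 s[j]='c': π[4]=0 (border '')
j=5 s[j]='c': π[5]=0 (border '')
j=6 s[j]='g': π[6]=0 (border '')
j=7 s[j]='d': π[7]=0 (border '')
j=8 s[j]='d': π[8]=0 (border '')
j=9 s[j]='a': π[9]=0 (border '')
j=10 s[j]='g': π[10]=0 (border '')
j=11 s[j]='a': π[11]=0 (border '')
j=12 s[j]='d': π[12]=0 (border '')
j=13 s[j]='b': π[13]=0 (border '')
j=14 s[j]='d': π[14]=0 (border '')
j=15 s[j]='c': π[15]=0 (border '')
j=16 s[j]='e': π[16]=1 (border 'e')
j=17 s[j]='a': π[17]=2 (border 'ea')
j=18 s[j]='g': k: 2→0; π[18]=0 (border '')
j=19 s[j]='b': π[19]=0 (border '')
j=20 s[j]='c': π[20]=0 (border '')
j=21 s[j]='g': π[21]=0 (border '')
j=22 s[j]='f': π[22]=0 (border '')
j=23 s[j]='f': π[23]=0 (border '')
j=24 s[j]='c': π[24]=0 (border '')
j=25 s[j]='d': π[25]=0 (border '')
j=26 s[j]='a': π[26]=0 (border '')
j=27 s[j]='d': π[27]=0 (border '')
j=28 s[j]='a': π[28]=0 (border '')
j=29 s[j]='f': π[29]=0 (border '')
j=30 s[j]='e': π[30]=1 (border 'e')
j=31 s[j]='b': k: 1→0; π[31]=0 (border '')
j=32 s[j]='e': π[32]=1 (border 'e')
j=33 s[j]='f': k: 1→0; π[33]=0 (border '')
j=34 s[j]='b': π[34]=0 (border '')
j=35 s[j]='e': π[35]=1 (border 'e')
j=36 s[j]='c': k: 1→0; π[36]=0 (border '')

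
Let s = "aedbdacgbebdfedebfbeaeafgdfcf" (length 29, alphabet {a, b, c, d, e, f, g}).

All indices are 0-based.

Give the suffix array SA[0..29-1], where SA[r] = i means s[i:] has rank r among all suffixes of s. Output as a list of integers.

rank→(start, suffix):
  0 → (5, 'acgbebdfedebfbeaeafgdfcf')
  1 → (20, 'aeafgdfcf')
  2 → (0, 'aedbdacgbebdfedebfbeaeafgdfcf')
  3 → (22, 'afgdfcf')
  4 → (3, 'bdacgbebdfedebfbeaeafgdfcf')
  5 → (10, 'bdfedebfbeaeafgdfcf')
  6 → (18, 'beaeafgdfcf')
  7 → (8, 'bebdfedebfbeaeafgdfcf')
  8 → (16, 'bfbeaeafgdfcf')
  9 → (27, 'cf')
  10 → (6, 'cgbebdfedebfbeaeafgdfcf')
  11 → (4, 'dacgbebdfedebfbeaeafgdfcf')
  12 → (2, 'dbdacgbebdfedebfbeaeafgdfcf')
  13 → (14, 'debfbeaeafgdfcf')
  14 → (25, 'dfcf')
  15 → (11, 'dfedebfbeaeafgdfcf')
  16 → (19, 'eaeafgdfcf')
  17 → (21, 'eafgdfcf')
  18 → (9, 'ebdfedebfbeaeafgdfcf')
  19 → (15, 'ebfbeaeafgdfcf')
  20 → (1, 'edbdacgbebdfedebfbeaeafgdfcf')
  21 → (13, 'edebfbeaeafgdfcf')
  22 → (28, 'f')
  23 → (17, 'fbeaeafgdfcf')
  24 → (26, 'fcf')
  25 → (12, 'fedebfbeaeafgdfcf')
  26 → (23, 'fgdfcf')
  27 → (7, 'gbebdfedebfbeaeafgdfcf')
  28 → (24, 'gdfcf')

[5, 20, 0, 22, 3, 10, 18, 8, 16, 27, 6, 4, 2, 14, 25, 11, 19, 21, 9, 15, 1, 13, 28, 17, 26, 12, 23, 7, 24]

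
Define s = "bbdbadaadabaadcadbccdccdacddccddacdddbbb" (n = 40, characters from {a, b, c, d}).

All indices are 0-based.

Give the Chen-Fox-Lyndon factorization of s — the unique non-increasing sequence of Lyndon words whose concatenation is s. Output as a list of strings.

["bbd", "b", "ad", "aadabaadcadbccdccdacddccddacdddbbb"]

emit factor 1: 'bbd' (i=0, period=3)
emit factor 2: 'b' (i=3, period=1)
emit factor 3: 'ad' (i=4, period=2)
emit factor 4: 'aadabaadcadbccdccdacddccddacdddbbb' (i=6, period=34)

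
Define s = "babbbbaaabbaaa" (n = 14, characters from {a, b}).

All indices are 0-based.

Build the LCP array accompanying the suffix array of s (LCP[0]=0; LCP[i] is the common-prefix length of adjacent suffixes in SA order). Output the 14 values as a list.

sorted suffixes:
  #0 SA[0]=13  'a'
  #1 SA[1]=12  'aa'
  #2 SA[2]=11  'aaa'
  #3 SA[3]=6  'aaabbaaa'
  #4 SA[4]=7  'aabbaaa'
  #5 SA[5]=8  'abbaaa'
  #6 SA[6]=1  'abbbbaaabbaaa'
  #7 SA[7]=10  'baaa'
  #8 SA[8]=5  'baaabbaaa'
  #9 SA[9]=0  'babbbbaaabbaaa'
  #10 SA[10]=9  'bbaaa'
  #11 SA[11]=4  'bbaaabbaaa'
  #12 SA[12]=3  'bbbaaabbaaa'
  #13 SA[13]=2  'bbbbaaabbaaa'

SA = [13, 12, 11, 6, 7, 8, 1, 10, 5, 0, 9, 4, 3, 2]
i: (SA[i-1],SA[i]) lcp shared
  1: (13,12) 1 'a'
  2: (12,11) 2 'aa'
  3: (11,6) 3 'aaa'
  4: (6,7) 2 'aa'
  5: (7,8) 1 'a'
  6: (8,1) 3 'abb'
  7: (1,10) 0 ''
  8: (10,5) 4 'baaa'
  9: (5,0) 2 'ba'
  10: (0,9) 1 'b'
  11: (9,4) 5 'bbaaa'
  12: (4,3) 2 'bb'
  13: (3,2) 3 'bbb'

[0, 1, 2, 3, 2, 1, 3, 0, 4, 2, 1, 5, 2, 3]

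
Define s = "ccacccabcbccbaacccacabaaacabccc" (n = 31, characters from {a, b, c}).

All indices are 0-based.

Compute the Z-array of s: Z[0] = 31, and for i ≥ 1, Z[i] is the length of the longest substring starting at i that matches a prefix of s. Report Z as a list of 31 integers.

[31, 1, 0, 2, 3, 1, 0, 0, 1, 0, 2, 1, 0, 0, 0, 2, 4, 1, 0, 1, 0, 0, 0, 0, 0, 1, 0, 0, 2, 2, 1]

Z[0]=31
i=1: fresh scan; Z[1]=1 extend→box=[1,2)
i=2: fresh scan; Z[2]=0
i=3: fresh scan; Z[3]=2 extend→box=[3,5)
i=4: min(r-i=1, Z[1]=1)=1; Z[4]=3 extend→box=[4,7)
i=5: min(r-i=2, Z[1]=1)=1; Z[5]=1
i=6: min(r-i=1, Z[2]=0)=0; Z[6]=0
i=7: fresh scan; Z[7]=0
i=8: fresh scan; Z[8]=1 extend→box=[8,9)
i=9: fresh scan; Z[9]=0
i=10: fresh scan; Z[10]=2 extend→box=[10,12)
i=11: min(r-i=1, Z[1]=1)=1; Z[11]=1
i=12: fresh scan; Z[12]=0
i=13: fresh scan; Z[13]=0
i=14: fresh scan; Z[14]=0
i=15: fresh scan; Z[15]=2 extend→box=[15,17)
i=16: min(r-i=1, Z[1]=1)=1; Z[16]=4 extend→box=[16,20)
i=17: min(r-i=3, Z[1]=1)=1; Z[17]=1
i=18: min(r-i=2, Z[2]=0)=0; Z[18]=0
i=19: min(r-i=1, Z[3]=2)=1; Z[19]=1
i=20: fresh scan; Z[20]=0
i=21: fresh scan; Z[21]=0
i=22: fresh scan; Z[22]=0
i=23: fresh scan; Z[23]=0
i=24: fresh scan; Z[24]=0
i=25: fresh scan; Z[25]=1 extend→box=[25,26)
i=26: fresh scan; Z[26]=0
i=27: fresh scan; Z[27]=0
i=28: fresh scan; Z[28]=2 extend→box=[28,30)
i=29: min(r-i=1, Z[1]=1)=1; Z[29]=2 extend→box=[29,31)
i=30: min(r-i=1, Z[1]=1)=1; Z[30]=1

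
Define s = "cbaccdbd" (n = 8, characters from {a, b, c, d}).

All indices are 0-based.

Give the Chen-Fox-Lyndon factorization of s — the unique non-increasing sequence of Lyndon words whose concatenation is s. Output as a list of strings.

emit factor 1: 'c' (i=0, period=1)
emit factor 2: 'b' (i=1, period=1)
emit factor 3: 'accdbd' (i=2, period=6)

["c", "b", "accdbd"]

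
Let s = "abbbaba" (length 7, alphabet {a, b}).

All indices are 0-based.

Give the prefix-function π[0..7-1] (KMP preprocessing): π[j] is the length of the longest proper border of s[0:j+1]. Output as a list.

[0, 0, 0, 0, 1, 2, 1]

π[0] = 0
j=1 s[j]='b': π[1]=0 (border '')
j=2 s[j]='b': π[2]=0 (border '')
j=3 s[j]='b': π[3]=0 (border '')
j=4 s[j]='a': π[4]=1 (border 'a')
j=5 s[j]='b': π[5]=2 (border 'ab')
j=6 s[j]='a': k: 2→0; π[6]=1 (border 'a')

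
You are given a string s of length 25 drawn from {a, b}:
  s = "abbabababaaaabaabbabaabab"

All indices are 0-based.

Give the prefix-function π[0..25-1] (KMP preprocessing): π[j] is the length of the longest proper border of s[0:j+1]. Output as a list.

[0, 0, 0, 1, 2, 1, 2, 1, 2, 1, 1, 1, 1, 2, 1, 1, 2, 3, 4, 5, 6, 1, 2, 1, 2]

π[0] = 0
j=1 s[j]='b': π[1]=0 (border '')
j=2 s[j]='b': π[2]=0 (border '')
j=3 s[j]='a': π[3]=1 (border 'a')
j=4 s[j]='b': π[4]=2 (border 'ab')
j=5 s[j]='a': k: 2→0; π[5]=1 (border 'a')
j=6 s[j]='b': π[6]=2 (border 'ab')
j=7 s[j]='a': k: 2→0; π[7]=1 (border 'a')
j=8 s[j]='b': π[8]=2 (border 'ab')
j=9 s[j]='a': k: 2→0; π[9]=1 (border 'a')
j=10 s[j]='a': k: 1→0; π[10]=1 (border 'a')
j=11 s[j]='a': k: 1→0; π[11]=1 (border 'a')
j=12 s[j]='a': k: 1→0; π[12]=1 (border 'a')
j=13 s[j]='b': π[13]=2 (border 'ab')
j=14 s[j]='a': k: 2→0; π[14]=1 (border 'a')
j=15 s[j]='a': k: 1→0; π[15]=1 (border 'a')
j=16 s[j]='b': π[16]=2 (border 'ab')
j=17 s[j]='b': π[17]=3 (border 'abb')
j=18 s[j]='a': π[18]=4 (border 'abba')
j=19 s[j]='b': π[19]=5 (border 'abbab')
j=20 s[j]='a': π[20]=6 (border 'abbaba')
j=21 s[j]='a': k: 6→1→0; π[21]=1 (border 'a')
j=22 s[j]='b': π[22]=2 (border 'ab')
j=23 s[j]='a': k: 2→0; π[23]=1 (border 'a')
j=24 s[j]='b': π[24]=2 (border 'ab')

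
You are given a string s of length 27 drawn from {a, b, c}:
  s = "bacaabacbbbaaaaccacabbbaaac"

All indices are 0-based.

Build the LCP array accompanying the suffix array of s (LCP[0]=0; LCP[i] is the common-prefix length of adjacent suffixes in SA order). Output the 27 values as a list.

sorted suffixes:
  #0 SA[0]=11  'aaaaccacabbbaaac'
  #1 SA[1]=23  'aaac'
  #2 SA[2]=12  'aaaccacabbbaaac'
  #3 SA[3]=3  'aabacbbbaaaaccacabbbaaac'
  #4 SA[4]=24  'aac'
  #5 SA[5]=13  'aaccacabbbaaac'
  #6 SA[6]=4  'abacbbbaaaaccacabbbaaac'
  #7 SA[7]=19  'abbbaaac'
  #8 SA[8]=25  'ac'
  #9 SA[9]=1  'acaabacbbbaaaaccacabbbaaac'
  #10 SA[10]=17  'acabbbaaac'
  #11 SA[11]=6  'acbbbaaaaccacabbbaaac'
  #12 SA[12]=14  'accacabbbaaac'
  #13 SA[13]=10  'baaaaccacabbbaaac'
  #14 SA[14]=22  'baaac'
  #15 SA[15]=0  'bacaabacbbbaaaaccacabbbaaac'
  #16 SA[16]=5  'bacbbbaaaaccacabbbaaac'
  #17 SA[17]=9  'bbaaaaccacabbbaaac'
  #18 SA[18]=21  'bbaaac'
  #19 SA[19]=8  'bbbaaaaccacabbbaaac'
  #20 SA[20]=20  'bbbaaac'
  #21 SA[21]=26  'c'
  #22 SA[22]=2  'caabacbbbaaaaccacabbbaaac'
  #23 SA[23]=18  'cabbbaaac'
  #24 SA[24]=16  'cacabbbaaac'
  #25 SA[25]=7  'cbbbaaaaccacabbbaaac'
  #26 SA[26]=15  'ccacabbbaaac'

SA = [11, 23, 12, 3, 24, 13, 4, 19, 25, 1, 17, 6, 14, 10, 22, 0, 5, 9, 21, 8, 20, 26, 2, 18, 16, 7, 15]
i: (SA[i-1],SA[i]) lcp shared
  1: (11,23) 3 'aaa'
  2: (23,12) 4 'aaac'
  3: (12,3) 2 'aa'
  4: (3,24) 2 'aa'
  5: (24,13) 3 'aac'
  6: (13,4) 1 'a'
  7: (4,19) 2 'ab'
  8: (19,25) 1 'a'
  9: (25,1) 2 'ac'
  10: (1,17) 3 'aca'
  11: (17,6) 2 'ac'
  12: (6,14) 2 'ac'
  13: (14,10) 0 ''
  14: (10,22) 4 'baaa'
  15: (22,0) 2 'ba'
  16: (0,5) 3 'bac'
  17: (5,9) 1 'b'
  18: (9,21) 5 'bbaaa'
  19: (21,8) 2 'bb'
  20: (8,20) 6 'bbbaaa'
  21: (20,26) 0 ''
  22: (26,2) 1 'c'
  23: (2,18) 2 'ca'
  24: (18,16) 2 'ca'
  25: (16,7) 1 'c'
  26: (7,15) 1 'c'

[0, 3, 4, 2, 2, 3, 1, 2, 1, 2, 3, 2, 2, 0, 4, 2, 3, 1, 5, 2, 6, 0, 1, 2, 2, 1, 1]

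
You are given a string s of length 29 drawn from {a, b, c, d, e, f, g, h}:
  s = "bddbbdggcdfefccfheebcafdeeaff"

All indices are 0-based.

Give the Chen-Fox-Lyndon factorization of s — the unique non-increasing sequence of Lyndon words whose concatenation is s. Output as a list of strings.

emit factor 1: 'bdd' (i=0, period=3)
emit factor 2: 'bbdggcdfefccfheebc' (i=3, period=18)
emit factor 3: 'afdeeaff' (i=21, period=8)

["bdd", "bbdggcdfefccfheebc", "afdeeaff"]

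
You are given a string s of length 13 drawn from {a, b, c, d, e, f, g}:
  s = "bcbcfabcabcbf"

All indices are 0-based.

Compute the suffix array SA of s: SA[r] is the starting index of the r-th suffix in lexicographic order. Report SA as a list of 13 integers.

sorted suffixes:
  #0 SA[0]=5  'abcabcbf'
  #1 SA[1]=8  'abcbf'
  #2 SA[2]=6  'bcabcbf'
  #3 SA[3]=0  'bcbcfabcabcbf'
  #4 SA[4]=9  'bcbf'
  #5 SA[5]=2  'bcfabcabcbf'
  #6 SA[6]=11  'bf'
  #7 SA[7]=7  'cabcbf'
  #8 SA[8]=1  'cbcfabcabcbf'
  #9 SA[9]=10  'cbf'
  #10 SA[10]=3  'cfabcabcbf'
  #11 SA[11]=12  'f'
  #12 SA[12]=4  'fabcabcbf'

[5, 8, 6, 0, 9, 2, 11, 7, 1, 10, 3, 12, 4]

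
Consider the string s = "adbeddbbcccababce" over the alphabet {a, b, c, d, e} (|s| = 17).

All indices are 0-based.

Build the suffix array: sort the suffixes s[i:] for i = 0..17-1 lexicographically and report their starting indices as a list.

[11, 13, 0, 12, 6, 7, 14, 2, 10, 9, 8, 15, 5, 1, 4, 16, 3]

rank | idx | suffix
   0 |  11 | ababce
   1 |  13 | abce
   2 |   0 | adbeddbbcccababce
   3 |  12 | babce
   4 |   6 | bbcccababce
   5 |   7 | bcccababce
   6 |  14 | bce
   7 |   2 | beddbbcccababce
   8 |  10 | cababce
   9 |   9 | ccababce
  10 |   8 | cccababce
  11 |  15 | ce
  12 |   5 | dbbcccababce
  13 |   1 | dbeddbbcccababce
  14 |   4 | ddbbcccababce
  15 |  16 | e
  16 |   3 | eddbbcccababce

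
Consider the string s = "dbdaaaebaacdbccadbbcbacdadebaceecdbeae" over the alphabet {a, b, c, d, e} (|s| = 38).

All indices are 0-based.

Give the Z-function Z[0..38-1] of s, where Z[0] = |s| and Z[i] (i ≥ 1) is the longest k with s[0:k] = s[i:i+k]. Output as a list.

Z[0]=38
i=1: fresh scan; Z[1]=0
i=2: fresh scan; Z[2]=1 scan→box=[2,3)
i=3: fresh scan; Z[3]=0
i=4: fresh scan; Z[4]=0
i=5: fresh scan; Z[5]=0
i=6: fresh scan; Z[6]=0
i=7: fresh scan; Z[7]=0
i=8: fresh scan; Z[8]=0
i=9: fresh scan; Z[9]=0
i=10: fresh scan; Z[10]=0
i=11: fresh scan; Z[11]=2 scan→box=[11,13)
i=12: min(r-i=1, Z[1]=0)=0; Z[12]=0
i=13: fresh scan; Z[13]=0
i=14: fresh scan; Z[14]=0
i=15: fresh scan; Z[15]=0
i=16: fresh scan; Z[16]=2 scan→box=[16,18)
i=17: min(r-i=1, Z[1]=0)=0; Z[17]=0
i=18: fresh scan; Z[18]=0
i=19: fresh scan; Z[19]=0
i=20: fresh scan; Z[20]=0
i=21: fresh scan; Z[21]=0
i=22: fresh scan; Z[22]=0
i=23: fresh scan; Z[23]=1 scan→box=[23,24)
i=24: fresh scan; Z[24]=0
i=25: fresh scan; Z[25]=1 scan→box=[25,26)
i=26: fresh scan; Z[26]=0
i=27: fresh scan; Z[27]=0
i=28: fresh scan; Z[28]=0
i=29: fresh scan; Z[29]=0
i=30: fresh scan; Z[30]=0
i=31: fresh scan; Z[31]=0
i=32: fresh scan; Z[32]=0
i=33: fresh scan; Z[33]=2 scan→box=[33,35)
i=34: min(r-i=1, Z[1]=0)=0; Z[34]=0
i=35: fresh scan; Z[35]=0
i=36: fresh scan; Z[36]=0
i=37: fresh scan; Z[37]=0

[38, 0, 1, 0, 0, 0, 0, 0, 0, 0, 0, 2, 0, 0, 0, 0, 2, 0, 0, 0, 0, 0, 0, 1, 0, 1, 0, 0, 0, 0, 0, 0, 0, 2, 0, 0, 0, 0]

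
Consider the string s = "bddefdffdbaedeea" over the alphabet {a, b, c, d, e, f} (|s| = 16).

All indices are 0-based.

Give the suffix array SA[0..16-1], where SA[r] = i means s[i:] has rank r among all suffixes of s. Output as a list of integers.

sorted suffixes:
  #0 SA[0]=15  'a'
  #1 SA[1]=10  'aedeea'
  #2 SA[2]=9  'baedeea'
  #3 SA[3]=0  'bddefdffdbaedeea'
  #4 SA[4]=8  'dbaedeea'
  #5 SA[5]=1  'ddefdffdbaedeea'
  #6 SA[6]=12  'deea'
  #7 SA[7]=2  'defdffdbaedeea'
  #8 SA[8]=5  'dffdbaedeea'
  #9 SA[9]=14  'ea'
  #10 SA[10]=11  'edeea'
  #11 SA[11]=13  'eea'
  #12 SA[12]=3  'efdffdbaedeea'
  #13 SA[13]=7  'fdbaedeea'
  #14 SA[14]=4  'fdffdbaedeea'
  #15 SA[15]=6  'ffdbaedeea'

[15, 10, 9, 0, 8, 1, 12, 2, 5, 14, 11, 13, 3, 7, 4, 6]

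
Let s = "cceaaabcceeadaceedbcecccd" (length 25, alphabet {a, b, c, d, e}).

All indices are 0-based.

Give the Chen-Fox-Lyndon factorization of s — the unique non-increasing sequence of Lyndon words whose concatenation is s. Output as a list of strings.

["cce", "aaabcceeadaceedbcecccd"]

emit factor 1: 'cce' (i=0, period=3)
emit factor 2: 'aaabcceeadaceedbcecccd' (i=3, period=22)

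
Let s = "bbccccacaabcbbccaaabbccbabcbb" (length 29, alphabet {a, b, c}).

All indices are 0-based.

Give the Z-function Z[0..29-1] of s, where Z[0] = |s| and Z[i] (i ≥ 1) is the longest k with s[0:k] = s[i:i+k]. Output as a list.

[29, 1, 0, 0, 0, 0, 0, 0, 0, 0, 1, 0, 4, 1, 0, 0, 0, 0, 0, 4, 1, 0, 0, 1, 0, 1, 0, 2, 1]

Z[0]=29
i=1: i≥r, start 0; Z[1]=1 scan→box=[1,2)
i=2: i≥r, start 0; Z[2]=0
i=3: i≥r, start 0; Z[3]=0
i=4: i≥r, start 0; Z[4]=0
i=5: i≥r, start 0; Z[5]=0
i=6: i≥r, start 0; Z[6]=0
i=7: i≥r, start 0; Z[7]=0
i=8: i≥r, start 0; Z[8]=0
i=9: i≥r, start 0; Z[9]=0
i=10: i≥r, start 0; Z[10]=1 scan→box=[10,11)
i=11: i≥r, start 0; Z[11]=0
i=12: i≥r, start 0; Z[12]=4 scan→box=[12,16)
i=13: min(r-i=3, Z[1]=1)=1; Z[13]=1
i=14: min(r-i=2, Z[2]=0)=0; Z[14]=0
i=15: min(r-i=1, Z[3]=0)=0; Z[15]=0
i=16: i≥r, start 0; Z[16]=0
i=17: i≥r, start 0; Z[17]=0
i=18: i≥r, start 0; Z[18]=0
i=19: i≥r, start 0; Z[19]=4 scan→box=[19,23)
i=20: min(r-i=3, Z[1]=1)=1; Z[20]=1
i=21: min(r-i=2, Z[2]=0)=0; Z[21]=0
i=22: min(r-i=1, Z[3]=0)=0; Z[22]=0
i=23: i≥r, start 0; Z[23]=1 scan→box=[23,24)
i=24: i≥r, start 0; Z[24]=0
i=25: i≥r, start 0; Z[25]=1 scan→box=[25,26)
i=26: i≥r, start 0; Z[26]=0
i=27: i≥r, start 0; Z[27]=2 scan→box=[27,29)
i=28: min(r-i=1, Z[1]=1)=1; Z[28]=1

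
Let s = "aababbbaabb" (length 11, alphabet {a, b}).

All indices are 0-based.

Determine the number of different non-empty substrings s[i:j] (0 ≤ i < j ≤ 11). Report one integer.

49

rank | idx | suffix
   0 |   0 | aababbbaabb
   1 |   7 | aabb
   2 |   1 | ababbbaabb
   3 |   8 | abb
   4 |   3 | abbbaabb
   5 |  10 | b
   6 |   6 | baabb
   7 |   2 | babbbaabb
   8 |   9 | bb
   9 |   5 | bbaabb
  10 |   4 | bbbaabb

SA = [0, 7, 1, 8, 3, 10, 6, 2, 9, 5, 4]
[i] adj suffixes → lcp
  [1] 0/7 → 3 ('aab')
  [2] 7/1 → 1 ('a')
  [3] 1/8 → 2 ('ab')
  [4] 8/3 → 3 ('abb')
  [5] 3/10 → 0 ('')
  [6] 10/6 → 1 ('b')
  [7] 6/2 → 2 ('ba')
  [8] 2/9 → 1 ('b')
  [9] 9/5 → 2 ('bb')
  [10] 5/4 → 2 ('bb')

n(n+1)/2 = 11·12/2 = 66
Σ LCP = 0 + 3 + 1 + 2 + 3 + 0 + 1 + 2 + 1 + 2 + 2 = 17
distinct = 66 − 17 = 49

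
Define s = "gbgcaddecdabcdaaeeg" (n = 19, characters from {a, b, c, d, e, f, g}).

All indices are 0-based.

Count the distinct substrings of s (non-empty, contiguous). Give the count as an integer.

rank | idx | suffix
   0 |  14 | aaeeg
   1 |  10 | abcdaaeeg
   2 |   4 | addecdabcdaaeeg
   3 |  15 | aeeg
   4 |  11 | bcdaaeeg
   5 |   1 | bgcaddecdabcdaaeeg
   6 |   3 | caddecdabcdaaeeg
   7 |  12 | cdaaeeg
   8 |   8 | cdabcdaaeeg
   9 |  13 | daaeeg
  10 |   9 | dabcdaaeeg
  11 |   5 | ddecdabcdaaeeg
  12 |   6 | decdabcdaaeeg
  13 |   7 | ecdabcdaaeeg
  14 |  16 | eeg
  15 |  17 | eg
  16 |  18 | g
  17 |   0 | gbgcaddecdabcdaaeeg
  18 |   2 | gcaddecdabcdaaeeg

SA = [14, 10, 4, 15, 11, 1, 3, 12, 8, 13, 9, 5, 6, 7, 16, 17, 18, 0, 2]
i: (SA[i-1],SA[i]) lcp shared
  1: (14,10) 1 'a'
  2: (10,4) 1 'a'
  3: (4,15) 1 'a'
  4: (15,11) 0 ''
  5: (11,1) 1 'b'
  6: (1,3) 0 ''
  7: (3,12) 1 'c'
  8: (12,8) 3 'cda'
  9: (8,13) 0 ''
  10: (13,9) 2 'da'
  11: (9,5) 1 'd'
  12: (5,6) 1 'd'
  13: (6,7) 0 ''
  14: (7,16) 1 'e'
  15: (16,17) 1 'e'
  16: (17,18) 0 ''
  17: (18,0) 1 'g'
  18: (0,2) 1 'g'

n(n+1)/2 = 19·20/2 = 190
Σ LCP = 0 + 1 + 1 + 1 + 0 + 1 + 0 + 1 + 3 + 0 + 2 + 1 + 1 + 0 + 1 + 1 + 0 + 1 + 1 = 16
distinct = 190 − 16 = 174

174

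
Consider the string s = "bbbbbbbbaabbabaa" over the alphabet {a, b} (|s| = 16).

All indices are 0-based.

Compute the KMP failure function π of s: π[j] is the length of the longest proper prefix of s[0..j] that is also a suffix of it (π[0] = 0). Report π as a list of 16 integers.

[0, 1, 2, 3, 4, 5, 6, 7, 0, 0, 1, 2, 0, 1, 0, 0]

π[0] = 0
j=1 s[j]='b': π[1]=1 (border 'b')
j=2 s[j]='b': π[2]=2 (border 'bb')
j=3 s[j]='b': π[3]=3 (border 'bbb')
j=4 s[j]='b': π[4]=4 (border 'bbbb')
j=5 s[j]='b': π[5]=5 (border 'bbbbb')
j=6 s[j]='b': π[6]=6 (border 'bbbbbb')
j=7 s[j]='b': π[7]=7 (border 'bbbbbbb')
j=8 s[j]='a': k: 7→6→5→4→3→2→1→0; π[8]=0 (border '')
j=9 s[j]='a': π[9]=0 (border '')
j=10 s[j]='b': π[10]=1 (border 'b')
j=11 s[j]='b': π[11]=2 (border 'bb')
j=12 s[j]='a': k: 2→1→0; π[12]=0 (border '')
j=13 s[j]='b': π[13]=1 (border 'b')
j=14 s[j]='a': k: 1→0; π[14]=0 (border '')
j=15 s[j]='a': π[15]=0 (border '')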